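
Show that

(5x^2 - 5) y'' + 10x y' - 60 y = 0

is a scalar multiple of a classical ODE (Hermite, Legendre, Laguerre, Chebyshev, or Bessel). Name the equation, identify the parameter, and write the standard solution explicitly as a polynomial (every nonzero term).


All three coefficients share the factor -5; dividing through by -5 gives  (1 - x^2) y'' - 2x y' + 12 y = 0.
This matches the Legendre equation (1 - x^2) y'' - 2x y' + n(n+1) y = 0 (note the -2x y' term) with n(n+1) = 12, so n = 3; the polynomial solution is P_3(x).
With y = sum_k a_k x^k, matching x^k gives (k+2)(k+1) a_{k+2} = [k(k+1) - n(n+1)] a_k = (k - 3)(k + 4) a_k. The right side vanishes at k = 3, so the series with the parity of 3 terminates at degree 3.
Standard normalization (P_n(1) = 1): leading coefficient (2n)!/(2^n (n!)^2) = 720/(8*36) = 5/2, so a_3 = 5/2. Work downward with a_k = (k+1)(k+2) a_{k+2} / ((k - 3)(k + 4)):
  a_1 = (2)(3)(5/2) / ((1 - 3)(1 + 4)) = 15/(-10) = -3/2
Hence P_3(x) = 5 x^3/2 - 3 x/2.

P_3(x); series = 5 x^3/2 - 3 x/2


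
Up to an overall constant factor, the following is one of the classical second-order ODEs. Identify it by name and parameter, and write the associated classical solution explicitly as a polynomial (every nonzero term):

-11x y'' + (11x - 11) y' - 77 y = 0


All three coefficients share the factor -11; dividing through by -11 gives  x y'' + (1 - x) y' + 7 y = 0.
This matches the Laguerre equation x y'' + (1 - x) y' + n y = 0 with n = 7; the polynomial solution is L_7(x).
With y = sum_k a_k x^k, matching x^k gives (k+1)k a_{k+1} + (k+1) a_{k+1} - k a_k + n a_k = 0, i.e. (k+1)^2 a_{k+1} = (k - n) a_k = (k - 7) a_k. The right side vanishes at k = 7, so the series terminates at degree 7.
Standard normalization L_n(0) = 1 gives a_0 = 1. Work upward with a_{k+1} = (k - 7) a_k / (k+1)^2:
  a_1 = (0 - 7)(1) / 1^2 = -7/1 = -7
  a_2 = (1 - 7)(-7) / 2^2 = 42/4 = 21/2
  a_3 = (2 - 7)(21/2) / 3^2 = (-105/2)/9 = -35/6
  a_4 = (3 - 7)(-35/6) / 4^2 = (70/3)/16 = 35/24
  a_5 = (4 - 7)(35/24) / 5^2 = (-35/8)/25 = -7/40
  a_6 = (5 - 7)(-7/40) / 6^2 = (7/20)/36 = 7/720
  a_7 = (6 - 7)(7/720) / 7^2 = (-7/720)/49 = -1/5040
Hence L_7(x) = -x^7/5040 + 7 x^6/720 - 7 x^5/40 + 35 x^4/24 - 35 x^3/6 + 21 x^2/2 - 7 x + 1.

L_7(x); series = -x^7/5040 + 7 x^6/720 - 7 x^5/40 + 35 x^4/24 - 35 x^3/6 + 21 x^2/2 - 7 x + 1


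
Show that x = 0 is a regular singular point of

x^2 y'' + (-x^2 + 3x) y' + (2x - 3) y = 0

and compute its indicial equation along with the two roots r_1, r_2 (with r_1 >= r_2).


Divide by x^2 to reach normal form y'' + P_1(x) y' + P_2(x) y = 0 with P_1(x) = -1 + 3/x and P_2(x) = 2/x - 3/x^2.
x = 0 is a singular point because the y'-coefficient -1 + 3/x has a pole at x = 0 and the y-coefficient 2/x - 3/x^2 has a pole at x = 0.
It is a regular singular point because x P_1(x) = p(x) = 3 - x and x^2 P_2(x) = q(x) = 2x - 3 are polynomials, hence analytic at x = 0.
p(0) = 3,  q(0) = -3.
Indicial equation: r(r-1) + p(0) r + q(0) = 0, i.e. r^2 + (p(0) - 1) r + q(0) = 0, i.e. r^2 + 2 r - 3 = 0.
Discriminant: (2)^2 - 4(-3) = 16, so r = (-2 ± 4)/2.
Solving: r_1 = 1, r_2 = -3.

indicial: r^2 + 2 r - 3 = 0; roots r_1 = 1, r_2 = -3


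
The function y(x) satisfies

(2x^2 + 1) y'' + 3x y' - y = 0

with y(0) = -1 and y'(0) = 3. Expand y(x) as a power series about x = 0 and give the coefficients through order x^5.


Ansatz: y(x) = sum_{n>=0} a_n x^n, so y'(x) = sum_{n>=1} n a_n x^(n-1) and y''(x) = sum_{n>=2} n(n-1) a_n x^(n-2).
Substitute into P(x) y'' + Q(x) y' + R(x) y = 0 with P(x) = 2x^2 + 1, Q(x) = 3x, R(x) = -1, and match powers of x.
Initial conditions: a_0 = -1, a_1 = 3.
Setting the coefficient of each power of x to zero and solving order by order (substituting the coefficients already found):
  x^0: 2 a_2 - a_0 = 0  ->  2 a_2 = a_0 = -1  ->  a_2 = -1/2
  x^1: 6 a_3 + 2 a_1 = 0  ->  6 a_3 = -2 a_1 = -6  ->  a_3 = -1
  x^2: 12 a_4 + 9 a_2 = 0  ->  12 a_4 = -9 a_2 = 9/2  ->  a_4 = 3/8
  x^3: 20 a_5 + 20 a_3 = 0  ->  20 a_5 = -20 a_3 = 20  ->  a_5 = 1
Truncated series: y(x) = -1 + 3 x - (1/2) x^2 - x^3 + (3/8) x^4 + x^5 + O(x^6).

a_0 = -1; a_1 = 3; a_2 = -1/2; a_3 = -1; a_4 = 3/8; a_5 = 1


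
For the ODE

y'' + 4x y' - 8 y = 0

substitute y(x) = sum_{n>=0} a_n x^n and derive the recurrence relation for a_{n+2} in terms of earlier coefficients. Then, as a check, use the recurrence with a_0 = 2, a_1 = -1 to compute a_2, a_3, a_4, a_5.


Substitute y = sum_n a_n x^n.
y''(x) has coefficient (n+2)(n+1) a_{n+2} at x^n;
4 x y'(x) has coefficient 4 n a_n at x^n (shift);
-8 y(x) has coefficient -8 a_n at x^n.
Matching x^n: (n+2)(n+1) a_{n+2} + (4n - 8) a_n = 0.
Thus a_{n+2} = (-4n + 8) / ((n+1)(n+2)) * a_n.

Check with a_0 = 2, a_1 = -1 (apply the recurrence for n = 0, 1, 2, 3): a_0 = 2, a_1 = -1, a_2 = 8, a_3 = -2/3, a_4 = 0, a_5 = 2/15.

a_(n+2) = (-4n + 8) / ((n+1)(n+2)) * a_n; check: a_0 = 2, a_1 = -1, a_2 = 8, a_3 = -2/3, a_4 = 0, a_5 = 2/15


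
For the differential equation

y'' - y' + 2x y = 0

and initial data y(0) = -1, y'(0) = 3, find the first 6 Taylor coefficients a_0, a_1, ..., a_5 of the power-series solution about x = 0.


Ansatz: y(x) = sum_{n>=0} a_n x^n, so y'(x) = sum_{n>=1} n a_n x^(n-1) and y''(x) = sum_{n>=2} n(n-1) a_n x^(n-2).
Substitute into P(x) y'' + Q(x) y' + R(x) y = 0 with P(x) = 1, Q(x) = -1, R(x) = 2x, and match powers of x.
Initial conditions: a_0 = -1, a_1 = 3.
Setting the coefficient of each power of x to zero and solving order by order (substituting the coefficients already found):
  x^0: 2 a_2 - a_1 = 0  ->  2 a_2 = a_1 = 3  ->  a_2 = 3/2
  x^1: 6 a_3 - 2 a_2 + 2 a_0 = 0  ->  6 a_3 = 2 a_2 - 2 a_0 = 5  ->  a_3 = 5/6
  x^2: 12 a_4 - 3 a_3 + 2 a_1 = 0  ->  12 a_4 = 3 a_3 - 2 a_1 = -7/2  ->  a_4 = -7/24
  x^3: 20 a_5 - 4 a_4 + 2 a_2 = 0  ->  20 a_5 = 4 a_4 - 2 a_2 = -25/6  ->  a_5 = -5/24
Truncated series: y(x) = -1 + 3 x + (3/2) x^2 + (5/6) x^3 - (7/24) x^4 - (5/24) x^5 + O(x^6).

a_0 = -1; a_1 = 3; a_2 = 3/2; a_3 = 5/6; a_4 = -7/24; a_5 = -5/24


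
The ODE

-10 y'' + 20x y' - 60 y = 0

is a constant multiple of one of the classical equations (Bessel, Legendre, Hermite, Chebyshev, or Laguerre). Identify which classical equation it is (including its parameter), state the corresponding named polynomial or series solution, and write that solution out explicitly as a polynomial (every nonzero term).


All three coefficients share the factor -10; dividing through by -10 gives  y'' - 2x y' + 6 y = 0.
This matches the Hermite equation y'' - 2x y' + 2n y = 0 with 2n = 6, so n = 3; the polynomial solution is H_3(x).
With y = sum_k a_k x^k, matching x^k gives (k+2)(k+1) a_{k+2} = 2(k - n) a_k = 2(k - 3) a_k. The right side vanishes at k = 3, so the series with the parity of 3 terminates at degree 3.
Standard normalization: leading coefficient of H_n is 2^n, so a_3 = 2^3 = 8. Work downward with a_k = (k+1)(k+2) a_{k+2} / (2(k - n)):
  a_1 = (2)(3)(8) / (2(1 - 3)) = 48/(-4) = -12
Hence H_3(x) = 8 x^3 - 12 x.

H_3(x); series = 8 x^3 - 12 x


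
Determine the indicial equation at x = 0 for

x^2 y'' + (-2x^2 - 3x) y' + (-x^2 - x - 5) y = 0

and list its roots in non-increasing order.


Divide by x^2 to reach normal form y'' + P_1(x) y' + P_2(x) y = 0 with P_1(x) = -2 - 3/x and P_2(x) = -1 - 1/x - 5/x^2.
x = 0 is a singular point because the y'-coefficient -2 - 3/x has a pole at x = 0 and the y-coefficient -1 - 1/x - 5/x^2 has a pole at x = 0.
It is a regular singular point because x P_1(x) = p(x) = -2x - 3 and x^2 P_2(x) = q(x) = -x^2 - x - 5 are polynomials, hence analytic at x = 0.
p(0) = -3,  q(0) = -5.
Indicial equation: r(r-1) + p(0) r + q(0) = 0, i.e. r^2 + (p(0) - 1) r + q(0) = 0, i.e. r^2 - 4 r - 5 = 0.
Discriminant: (-4)^2 - 4(-5) = 36, so r = (4 ± 6)/2.
Solving: r_1 = 5, r_2 = -1.

indicial: r^2 - 4 r - 5 = 0; roots r_1 = 5, r_2 = -1


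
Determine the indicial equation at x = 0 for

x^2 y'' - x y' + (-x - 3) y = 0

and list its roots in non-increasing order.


Divide by x^2 to reach normal form y'' + P_1(x) y' + P_2(x) y = 0 with P_1(x) = -1/x and P_2(x) = -1/x - 3/x^2.
x = 0 is a singular point because the y'-coefficient -1/x has a pole at x = 0 and the y-coefficient -1/x - 3/x^2 has a pole at x = 0.
It is a regular singular point because x P_1(x) = p(x) = -1 and x^2 P_2(x) = q(x) = -x - 3 are polynomials, hence analytic at x = 0.
p(0) = -1,  q(0) = -3.
Indicial equation: r(r-1) + p(0) r + q(0) = 0, i.e. r^2 + (p(0) - 1) r + q(0) = 0, i.e. r^2 - 2 r - 3 = 0.
Discriminant: (-2)^2 - 4(-3) = 16, so r = (2 ± 4)/2.
Solving: r_1 = 3, r_2 = -1.

indicial: r^2 - 2 r - 3 = 0; roots r_1 = 3, r_2 = -1


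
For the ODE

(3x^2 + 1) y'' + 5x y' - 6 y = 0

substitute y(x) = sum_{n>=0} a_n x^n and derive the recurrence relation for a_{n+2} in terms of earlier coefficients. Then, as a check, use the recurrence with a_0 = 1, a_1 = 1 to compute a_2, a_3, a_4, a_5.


Substitute y = sum_n a_n x^n.
(1 + 3 x^2) y'' contributes (n+2)(n+1) a_{n+2} + 3 n(n-1) a_n at x^n.
5 x y'(x) contributes 5 n a_n at x^n.
-6 y(x) contributes -6 a_n at x^n.
Matching x^n: (n+2)(n+1) a_{n+2} + (3 n(n-1) + 5 n - 6) a_n = 0.
Thus a_{n+2} = (-3 n(n-1) - 5 n + 6) / ((n+1)(n+2)) * a_n.

Check with a_0 = 1, a_1 = 1 (apply the recurrence for n = 0, 1, 2, 3): a_0 = 1, a_1 = 1, a_2 = 3, a_3 = 1/6, a_4 = -5/2, a_5 = -9/40.

a_(n+2) = (-3 n(n-1) - 5 n + 6) / ((n+1)(n+2)) * a_n; check: a_0 = 1, a_1 = 1, a_2 = 3, a_3 = 1/6, a_4 = -5/2, a_5 = -9/40


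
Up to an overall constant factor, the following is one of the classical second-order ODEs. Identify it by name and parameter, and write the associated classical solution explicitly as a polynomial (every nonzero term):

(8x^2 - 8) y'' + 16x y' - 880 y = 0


All three coefficients share the factor -8; dividing through by -8 gives  (1 - x^2) y'' - 2x y' + 110 y = 0.
This matches the Legendre equation (1 - x^2) y'' - 2x y' + n(n+1) y = 0 (note the -2x y' term) with n(n+1) = 110, so n = 10; the polynomial solution is P_10(x).
With y = sum_k a_k x^k, matching x^k gives (k+2)(k+1) a_{k+2} = [k(k+1) - n(n+1)] a_k = (k - 10)(k + 11) a_k. The right side vanishes at k = 10, so the series with the parity of 10 terminates at degree 10.
Standard normalization (P_n(1) = 1): leading coefficient (2n)!/(2^n (n!)^2) = 2432902008176640000/(1024*13168189440000) = 46189/256, so a_10 = 46189/256. Work downward with a_k = (k+1)(k+2) a_{k+2} / ((k - 10)(k + 11)):
  a_8 = (9)(10)(46189/256) / ((8 - 10)(8 + 11)) = (2078505/128)/(-38) = -109395/256
  a_6 = (7)(8)(-109395/256) / ((6 - 10)(6 + 11)) = (-765765/32)/(-68) = 45045/128
  a_4 = (5)(6)(45045/128) / ((4 - 10)(4 + 11)) = (675675/64)/(-90) = -15015/128
  a_2 = (3)(4)(-15015/128) / ((2 - 10)(2 + 11)) = (-45045/32)/(-104) = 3465/256
  a_0 = (1)(2)(3465/256) / ((0 - 10)(0 + 11)) = (3465/128)/(-110) = -63/256
Hence P_10(x) = 46189 x^10/256 - 109395 x^8/256 + 45045 x^6/128 - 15015 x^4/128 + 3465 x^2/256 - 63/256.

P_10(x); series = 46189 x^10/256 - 109395 x^8/256 + 45045 x^6/128 - 15015 x^4/128 + 3465 x^2/256 - 63/256


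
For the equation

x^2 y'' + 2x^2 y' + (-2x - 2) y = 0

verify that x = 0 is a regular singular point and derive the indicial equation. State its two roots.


Divide by x^2 to reach normal form y'' + P_1(x) y' + P_2(x) y = 0 with P_1(x) = 2 and P_2(x) = -2/x - 2/x^2.
x = 0 is a singular point because the y-coefficient -2/x - 2/x^2 has a pole at x = 0.
It is a regular singular point because x P_1(x) = p(x) = 2x and x^2 P_2(x) = q(x) = -2x - 2 are polynomials, hence analytic at x = 0.
p(0) = 0,  q(0) = -2.
Indicial equation: r(r-1) + p(0) r + q(0) = 0, i.e. r^2 + (p(0) - 1) r + q(0) = 0, i.e. r^2 - 1 r - 2 = 0.
Discriminant: (-1)^2 - 4(-2) = 9, so r = (1 ± 3)/2.
Solving: r_1 = 2, r_2 = -1.

indicial: r^2 - 1 r - 2 = 0; roots r_1 = 2, r_2 = -1


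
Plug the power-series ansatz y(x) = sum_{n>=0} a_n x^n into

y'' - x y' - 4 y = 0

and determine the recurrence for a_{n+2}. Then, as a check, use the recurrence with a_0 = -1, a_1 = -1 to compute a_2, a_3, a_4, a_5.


Substitute y = sum_n a_n x^n.
y''(x) has coefficient (n+2)(n+1) a_{n+2} at x^n;
-x y'(x) has coefficient -n a_n at x^n (shift);
-4 y(x) has coefficient -4 a_n at x^n.
Matching x^n: (n+2)(n+1) a_{n+2} + (-n - 4) a_n = 0.
Thus a_{n+2} = (n + 4) / ((n+1)(n+2)) * a_n.

Check with a_0 = -1, a_1 = -1 (apply the recurrence for n = 0, 1, 2, 3): a_0 = -1, a_1 = -1, a_2 = -2, a_3 = -5/6, a_4 = -1, a_5 = -7/24.

a_(n+2) = (n + 4) / ((n+1)(n+2)) * a_n; check: a_0 = -1, a_1 = -1, a_2 = -2, a_3 = -5/6, a_4 = -1, a_5 = -7/24


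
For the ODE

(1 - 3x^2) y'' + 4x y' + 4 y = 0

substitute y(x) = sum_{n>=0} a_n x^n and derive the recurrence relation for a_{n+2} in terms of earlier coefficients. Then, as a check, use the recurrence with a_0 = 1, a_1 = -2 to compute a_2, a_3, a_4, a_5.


Substitute y = sum_n a_n x^n.
(1 - 3 x^2) y'' contributes (n+2)(n+1) a_{n+2} - 3 n(n-1) a_n at x^n.
4 x y'(x) contributes 4 n a_n at x^n.
4 y(x) contributes 4 a_n at x^n.
Matching x^n: (n+2)(n+1) a_{n+2} + (-3 n(n-1) + 4 n + 4) a_n = 0.
Thus a_{n+2} = (3 n(n-1) - 4 n - 4) / ((n+1)(n+2)) * a_n.

Check with a_0 = 1, a_1 = -2 (apply the recurrence for n = 0, 1, 2, 3): a_0 = 1, a_1 = -2, a_2 = -2, a_3 = 8/3, a_4 = 1, a_5 = 4/15.

a_(n+2) = (3 n(n-1) - 4 n - 4) / ((n+1)(n+2)) * a_n; check: a_0 = 1, a_1 = -2, a_2 = -2, a_3 = 8/3, a_4 = 1, a_5 = 4/15


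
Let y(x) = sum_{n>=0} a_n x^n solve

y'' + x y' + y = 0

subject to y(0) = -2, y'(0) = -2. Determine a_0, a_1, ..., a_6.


Ansatz: y(x) = sum_{n>=0} a_n x^n, so y'(x) = sum_{n>=1} n a_n x^(n-1) and y''(x) = sum_{n>=2} n(n-1) a_n x^(n-2).
Substitute into P(x) y'' + Q(x) y' + R(x) y = 0 with P(x) = 1, Q(x) = x, R(x) = 1, and match powers of x.
Initial conditions: a_0 = -2, a_1 = -2.
Setting the coefficient of each power of x to zero and solving order by order (substituting the coefficients already found):
  x^0: 2 a_2 + a_0 = 0  ->  2 a_2 = -a_0 = 2  ->  a_2 = 1
  x^1: 6 a_3 + 2 a_1 = 0  ->  6 a_3 = -2 a_1 = 4  ->  a_3 = 2/3
  x^2: 12 a_4 + 3 a_2 = 0  ->  12 a_4 = -3 a_2 = -3  ->  a_4 = -1/4
  x^3: 20 a_5 + 4 a_3 = 0  ->  20 a_5 = -4 a_3 = -8/3  ->  a_5 = -2/15
  x^4: 30 a_6 + 5 a_4 = 0  ->  30 a_6 = -5 a_4 = 5/4  ->  a_6 = 1/24
Truncated series: y(x) = -2 - 2 x + x^2 + (2/3) x^3 - (1/4) x^4 - (2/15) x^5 + (1/24) x^6 + O(x^7).

a_0 = -2; a_1 = -2; a_2 = 1; a_3 = 2/3; a_4 = -1/4; a_5 = -2/15; a_6 = 1/24


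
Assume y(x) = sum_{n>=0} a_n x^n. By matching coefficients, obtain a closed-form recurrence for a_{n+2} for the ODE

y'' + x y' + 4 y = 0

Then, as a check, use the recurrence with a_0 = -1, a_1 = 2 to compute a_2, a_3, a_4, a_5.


Substitute y = sum_n a_n x^n.
y''(x) has coefficient (n+2)(n+1) a_{n+2} at x^n;
x y'(x) has coefficient n a_n at x^n (shift);
4 y(x) has coefficient 4 a_n at x^n.
Matching x^n: (n+2)(n+1) a_{n+2} + (n + 4) a_n = 0.
Thus a_{n+2} = (-n - 4) / ((n+1)(n+2)) * a_n.

Check with a_0 = -1, a_1 = 2 (apply the recurrence for n = 0, 1, 2, 3): a_0 = -1, a_1 = 2, a_2 = 2, a_3 = -5/3, a_4 = -1, a_5 = 7/12.

a_(n+2) = (-n - 4) / ((n+1)(n+2)) * a_n; check: a_0 = -1, a_1 = 2, a_2 = 2, a_3 = -5/3, a_4 = -1, a_5 = 7/12


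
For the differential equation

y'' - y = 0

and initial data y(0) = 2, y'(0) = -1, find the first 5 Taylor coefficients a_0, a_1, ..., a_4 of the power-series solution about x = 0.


Ansatz: y(x) = sum_{n>=0} a_n x^n, so y'(x) = sum_{n>=1} n a_n x^(n-1) and y''(x) = sum_{n>=2} n(n-1) a_n x^(n-2).
Substitute into P(x) y'' + Q(x) y' + R(x) y = 0 with P(x) = 1, Q(x) = 0, R(x) = -1, and match powers of x.
Initial conditions: a_0 = 2, a_1 = -1.
Setting the coefficient of each power of x to zero and solving order by order (substituting the coefficients already found):
  x^0: 2 a_2 - a_0 = 0  ->  2 a_2 = a_0 = 2  ->  a_2 = 1
  x^1: 6 a_3 - a_1 = 0  ->  6 a_3 = a_1 = -1  ->  a_3 = -1/6
  x^2: 12 a_4 - a_2 = 0  ->  12 a_4 = a_2 = 1  ->  a_4 = 1/12
Truncated series: y(x) = 2 - x + x^2 - (1/6) x^3 + (1/12) x^4 + O(x^5).

a_0 = 2; a_1 = -1; a_2 = 1; a_3 = -1/6; a_4 = 1/12


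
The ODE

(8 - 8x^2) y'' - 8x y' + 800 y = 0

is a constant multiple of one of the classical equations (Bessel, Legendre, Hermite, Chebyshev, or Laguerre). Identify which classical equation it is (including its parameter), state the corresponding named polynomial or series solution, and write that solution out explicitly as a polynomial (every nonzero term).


All three coefficients share the factor 8; dividing through by 8 gives  (1 - x^2) y'' - x y' + 100 y = 0.
This matches the Chebyshev equation (1 - x^2) y'' - x y' + n^2 y = 0 (note the -x y' term, not -2x y') with n^2 = 100, so n = 10; the polynomial solution is T_10(x).
With y = sum_k a_k x^k, matching x^k gives (k+2)(k+1) a_{k+2} = (k^2 - n^2) a_k = (k - 10)(k + 10) a_k. The right side vanishes at k = 10, so the series with the parity of 10 terminates at degree 10.
Standard normalization: leading coefficient of T_n is 2^(n-1), so a_10 = 2^9 = 512. Work downward with a_k = (k+1)(k+2) a_{k+2} / ((k - 10)(k + 10)):
  a_8 = (9)(10)(512) / ((8 - 10)(8 + 10)) = 46080/(-36) = -1280
  a_6 = (7)(8)(-1280) / ((6 - 10)(6 + 10)) = -71680/(-64) = 1120
  a_4 = (5)(6)(1120) / ((4 - 10)(4 + 10)) = 33600/(-84) = -400
  a_2 = (3)(4)(-400) / ((2 - 10)(2 + 10)) = -4800/(-96) = 50
  a_0 = (1)(2)(50) / ((0 - 10)(0 + 10)) = 100/(-100) = -1
Hence T_10(x) = 512 x^10 - 1280 x^8 + 1120 x^6 - 400 x^4 + 50 x^2 - 1.

T_10(x); series = 512 x^10 - 1280 x^8 + 1120 x^6 - 400 x^4 + 50 x^2 - 1


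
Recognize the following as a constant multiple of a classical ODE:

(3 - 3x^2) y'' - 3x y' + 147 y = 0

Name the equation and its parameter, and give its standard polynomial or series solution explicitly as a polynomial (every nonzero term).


All three coefficients share the factor 3; dividing through by 3 gives  (1 - x^2) y'' - x y' + 49 y = 0.
This matches the Chebyshev equation (1 - x^2) y'' - x y' + n^2 y = 0 (note the -x y' term, not -2x y') with n^2 = 49, so n = 7; the polynomial solution is T_7(x).
With y = sum_k a_k x^k, matching x^k gives (k+2)(k+1) a_{k+2} = (k^2 - n^2) a_k = (k - 7)(k + 7) a_k. The right side vanishes at k = 7, so the series with the parity of 7 terminates at degree 7.
Standard normalization: leading coefficient of T_n is 2^(n-1), so a_7 = 2^6 = 64. Work downward with a_k = (k+1)(k+2) a_{k+2} / ((k - 7)(k + 7)):
  a_5 = (6)(7)(64) / ((5 - 7)(5 + 7)) = 2688/(-24) = -112
  a_3 = (4)(5)(-112) / ((3 - 7)(3 + 7)) = -2240/(-40) = 56
  a_1 = (2)(3)(56) / ((1 - 7)(1 + 7)) = 336/(-48) = -7
Hence T_7(x) = 64 x^7 - 112 x^5 + 56 x^3 - 7 x.

T_7(x); series = 64 x^7 - 112 x^5 + 56 x^3 - 7 x


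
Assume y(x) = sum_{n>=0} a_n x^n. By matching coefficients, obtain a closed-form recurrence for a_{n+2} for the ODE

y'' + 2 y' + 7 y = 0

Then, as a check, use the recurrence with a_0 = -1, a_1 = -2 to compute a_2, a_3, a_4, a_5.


Substitute y = sum_n a_n x^n.
y''(x) has coefficient (n+2)(n+1) a_{n+2} at x^n;
2 y'(x) has coefficient 2 (n+1) a_{n+1} at x^n;
7 y(x) has coefficient 7 a_n at x^n.
Matching x^n: (n+2)(n+1) a_{n+2} + 2 (n+1) a_{n+1} + 7 a_n = 0.
Thus a_{n+2} = [-2 (n+1) a_{n+1} - 7 a_n] / ((n+1)(n+2)).

Check with a_0 = -1, a_1 = -2 (apply the recurrence for n = 0, 1, 2, 3): a_0 = -1, a_1 = -2, a_2 = 11/2, a_3 = -4/3, a_4 = -61/24, a_5 = 89/60.

a_(n+2) = [-2 (n+1) a_(n+1) - 7 a_n] / ((n+1)(n+2)); check: a_0 = -1, a_1 = -2, a_2 = 11/2, a_3 = -4/3, a_4 = -61/24, a_5 = 89/60


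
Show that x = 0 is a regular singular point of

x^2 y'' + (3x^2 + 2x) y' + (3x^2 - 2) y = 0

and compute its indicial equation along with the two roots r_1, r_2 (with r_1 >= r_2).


Divide by x^2 to reach normal form y'' + P_1(x) y' + P_2(x) y = 0 with P_1(x) = 3 + 2/x and P_2(x) = 3 - 2/x^2.
x = 0 is a singular point because the y'-coefficient 3 + 2/x has a pole at x = 0 and the y-coefficient 3 - 2/x^2 has a pole at x = 0.
It is a regular singular point because x P_1(x) = p(x) = 3x + 2 and x^2 P_2(x) = q(x) = 3x^2 - 2 are polynomials, hence analytic at x = 0.
p(0) = 2,  q(0) = -2.
Indicial equation: r(r-1) + p(0) r + q(0) = 0, i.e. r^2 + (p(0) - 1) r + q(0) = 0, i.e. r^2 + 1 r - 2 = 0.
Discriminant: (1)^2 - 4(-2) = 9, so r = (-1 ± 3)/2.
Solving: r_1 = 1, r_2 = -2.

indicial: r^2 + 1 r - 2 = 0; roots r_1 = 1, r_2 = -2


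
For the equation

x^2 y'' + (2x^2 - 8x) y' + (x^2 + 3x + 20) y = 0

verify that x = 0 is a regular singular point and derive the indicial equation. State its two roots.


Divide by x^2 to reach normal form y'' + P_1(x) y' + P_2(x) y = 0 with P_1(x) = 2 - 8/x and P_2(x) = 1 + 3/x + 20/x^2.
x = 0 is a singular point because the y'-coefficient 2 - 8/x has a pole at x = 0 and the y-coefficient 1 + 3/x + 20/x^2 has a pole at x = 0.
It is a regular singular point because x P_1(x) = p(x) = 2x - 8 and x^2 P_2(x) = q(x) = x^2 + 3x + 20 are polynomials, hence analytic at x = 0.
p(0) = -8,  q(0) = 20.
Indicial equation: r(r-1) + p(0) r + q(0) = 0, i.e. r^2 + (p(0) - 1) r + q(0) = 0, i.e. r^2 - 9 r + 20 = 0.
Discriminant: (-9)^2 - 4(20) = 1, so r = (9 ± 1)/2.
Solving: r_1 = 5, r_2 = 4.

indicial: r^2 - 9 r + 20 = 0; roots r_1 = 5, r_2 = 4


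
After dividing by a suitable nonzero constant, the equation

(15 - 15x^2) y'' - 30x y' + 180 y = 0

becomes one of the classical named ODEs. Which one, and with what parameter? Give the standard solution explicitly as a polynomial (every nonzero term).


All three coefficients share the factor 15; dividing through by 15 gives  (1 - x^2) y'' - 2x y' + 12 y = 0.
This matches the Legendre equation (1 - x^2) y'' - 2x y' + n(n+1) y = 0 (note the -2x y' term) with n(n+1) = 12, so n = 3; the polynomial solution is P_3(x).
With y = sum_k a_k x^k, matching x^k gives (k+2)(k+1) a_{k+2} = [k(k+1) - n(n+1)] a_k = (k - 3)(k + 4) a_k. The right side vanishes at k = 3, so the series with the parity of 3 terminates at degree 3.
Standard normalization (P_n(1) = 1): leading coefficient (2n)!/(2^n (n!)^2) = 720/(8*36) = 5/2, so a_3 = 5/2. Work downward with a_k = (k+1)(k+2) a_{k+2} / ((k - 3)(k + 4)):
  a_1 = (2)(3)(5/2) / ((1 - 3)(1 + 4)) = 15/(-10) = -3/2
Hence P_3(x) = 5 x^3/2 - 3 x/2.

P_3(x); series = 5 x^3/2 - 3 x/2


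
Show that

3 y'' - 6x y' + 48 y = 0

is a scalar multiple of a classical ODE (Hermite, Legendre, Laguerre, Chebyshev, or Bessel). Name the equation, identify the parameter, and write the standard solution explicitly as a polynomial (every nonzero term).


All three coefficients share the factor 3; dividing through by 3 gives  y'' - 2x y' + 16 y = 0.
This matches the Hermite equation y'' - 2x y' + 2n y = 0 with 2n = 16, so n = 8; the polynomial solution is H_8(x).
With y = sum_k a_k x^k, matching x^k gives (k+2)(k+1) a_{k+2} = 2(k - n) a_k = 2(k - 8) a_k. The right side vanishes at k = 8, so the series with the parity of 8 terminates at degree 8.
Standard normalization: leading coefficient of H_n is 2^n, so a_8 = 2^8 = 256. Work downward with a_k = (k+1)(k+2) a_{k+2} / (2(k - n)):
  a_6 = (7)(8)(256) / (2(6 - 8)) = 14336/(-4) = -3584
  a_4 = (5)(6)(-3584) / (2(4 - 8)) = -107520/(-8) = 13440
  a_2 = (3)(4)(13440) / (2(2 - 8)) = 161280/(-12) = -13440
  a_0 = (1)(2)(-13440) / (2(0 - 8)) = -26880/(-16) = 1680
Hence H_8(x) = 256 x^8 - 3584 x^6 + 13440 x^4 - 13440 x^2 + 1680.

H_8(x); series = 256 x^8 - 3584 x^6 + 13440 x^4 - 13440 x^2 + 1680


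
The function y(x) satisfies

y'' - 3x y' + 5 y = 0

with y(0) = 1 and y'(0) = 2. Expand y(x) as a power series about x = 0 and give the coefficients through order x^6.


Ansatz: y(x) = sum_{n>=0} a_n x^n, so y'(x) = sum_{n>=1} n a_n x^(n-1) and y''(x) = sum_{n>=2} n(n-1) a_n x^(n-2).
Substitute into P(x) y'' + Q(x) y' + R(x) y = 0 with P(x) = 1, Q(x) = -3x, R(x) = 5, and match powers of x.
Initial conditions: a_0 = 1, a_1 = 2.
Setting the coefficient of each power of x to zero and solving order by order (substituting the coefficients already found):
  x^0: 2 a_2 + 5 a_0 = 0  ->  2 a_2 = -5 a_0 = -5  ->  a_2 = -5/2
  x^1: 6 a_3 + 2 a_1 = 0  ->  6 a_3 = -2 a_1 = -4  ->  a_3 = -2/3
  x^2: 12 a_4 - a_2 = 0  ->  12 a_4 = a_2 = -5/2  ->  a_4 = -5/24
  x^3: 20 a_5 - 4 a_3 = 0  ->  20 a_5 = 4 a_3 = -8/3  ->  a_5 = -2/15
  x^4: 30 a_6 - 7 a_4 = 0  ->  30 a_6 = 7 a_4 = -35/24  ->  a_6 = -7/144
Truncated series: y(x) = 1 + 2 x - (5/2) x^2 - (2/3) x^3 - (5/24) x^4 - (2/15) x^5 - (7/144) x^6 + O(x^7).

a_0 = 1; a_1 = 2; a_2 = -5/2; a_3 = -2/3; a_4 = -5/24; a_5 = -2/15; a_6 = -7/144


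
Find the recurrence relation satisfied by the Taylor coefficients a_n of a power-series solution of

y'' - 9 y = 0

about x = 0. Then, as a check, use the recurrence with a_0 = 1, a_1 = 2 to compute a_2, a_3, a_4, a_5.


Substitute y = sum_n a_n x^n into y'' + (const) y = 0.
y''(x) = sum_{n>=0} (n+2)(n+1) a_{n+2} x^n.
The ODE becomes sum_n [(n+2)(n+1) a_{n+2} - 9 a_n] x^n = 0.
Setting each coefficient to zero gives the recurrence:
  (n+2)(n+1) a_{n+2} - 9 a_n = 0,
  a_{n+2} = 9 / ((n+1)(n+2)) a_n.

Check with a_0 = 1, a_1 = 2 (apply the recurrence for n = 0, 1, 2, 3): a_0 = 1, a_1 = 2, a_2 = 9/2, a_3 = 3, a_4 = 27/8, a_5 = 27/20.

a_{n+2} = 9/((n+1)(n+2)) * a_n; check: a_0 = 1, a_1 = 2, a_2 = 9/2, a_3 = 3, a_4 = 27/8, a_5 = 27/20


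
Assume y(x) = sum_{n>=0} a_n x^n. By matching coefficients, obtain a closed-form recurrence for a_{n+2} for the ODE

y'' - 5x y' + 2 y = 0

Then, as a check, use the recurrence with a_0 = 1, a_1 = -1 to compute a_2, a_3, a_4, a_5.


Substitute y = sum_n a_n x^n.
y''(x) has coefficient (n+2)(n+1) a_{n+2} at x^n;
-5 x y'(x) has coefficient -5 n a_n at x^n (shift);
2 y(x) has coefficient 2 a_n at x^n.
Matching x^n: (n+2)(n+1) a_{n+2} + (-5n + 2) a_n = 0.
Thus a_{n+2} = (5n - 2) / ((n+1)(n+2)) * a_n.

Check with a_0 = 1, a_1 = -1 (apply the recurrence for n = 0, 1, 2, 3): a_0 = 1, a_1 = -1, a_2 = -1, a_3 = -1/2, a_4 = -2/3, a_5 = -13/40.

a_(n+2) = (5n - 2) / ((n+1)(n+2)) * a_n; check: a_0 = 1, a_1 = -1, a_2 = -1, a_3 = -1/2, a_4 = -2/3, a_5 = -13/40


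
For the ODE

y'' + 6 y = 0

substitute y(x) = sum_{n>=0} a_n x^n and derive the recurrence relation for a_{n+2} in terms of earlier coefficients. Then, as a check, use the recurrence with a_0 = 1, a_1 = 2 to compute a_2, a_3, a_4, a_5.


Substitute y = sum_n a_n x^n into y'' + (const) y = 0.
y''(x) = sum_{n>=0} (n+2)(n+1) a_{n+2} x^n.
The ODE becomes sum_n [(n+2)(n+1) a_{n+2} + 6 a_n] x^n = 0.
Setting each coefficient to zero gives the recurrence:
  (n+2)(n+1) a_{n+2} + 6 a_n = 0,
  a_{n+2} = -6 / ((n+1)(n+2)) a_n.

Check with a_0 = 1, a_1 = 2 (apply the recurrence for n = 0, 1, 2, 3): a_0 = 1, a_1 = 2, a_2 = -3, a_3 = -2, a_4 = 3/2, a_5 = 3/5.

a_{n+2} = -6/((n+1)(n+2)) * a_n; check: a_0 = 1, a_1 = 2, a_2 = -3, a_3 = -2, a_4 = 3/2, a_5 = 3/5


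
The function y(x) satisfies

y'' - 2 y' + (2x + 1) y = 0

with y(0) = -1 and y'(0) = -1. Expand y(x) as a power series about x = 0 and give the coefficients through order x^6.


Ansatz: y(x) = sum_{n>=0} a_n x^n, so y'(x) = sum_{n>=1} n a_n x^(n-1) and y''(x) = sum_{n>=2} n(n-1) a_n x^(n-2).
Substitute into P(x) y'' + Q(x) y' + R(x) y = 0 with P(x) = 1, Q(x) = -2, R(x) = 2x + 1, and match powers of x.
Initial conditions: a_0 = -1, a_1 = -1.
Setting the coefficient of each power of x to zero and solving order by order (substituting the coefficients already found):
  x^0: 2 a_2 - 2 a_1 + a_0 = 0  ->  2 a_2 = 2 a_1 - a_0 = -1  ->  a_2 = -1/2
  x^1: 6 a_3 - 4 a_2 + a_1 + 2 a_0 = 0  ->  6 a_3 = 4 a_2 - a_1 - 2 a_0 = 1  ->  a_3 = 1/6
  x^2: 12 a_4 - 6 a_3 + a_2 + 2 a_1 = 0  ->  12 a_4 = 6 a_3 - a_2 - 2 a_1 = 7/2  ->  a_4 = 7/24
  x^3: 20 a_5 - 8 a_4 + a_3 + 2 a_2 = 0  ->  20 a_5 = 8 a_4 - a_3 - 2 a_2 = 19/6  ->  a_5 = 19/120
  x^4: 30 a_6 - 10 a_5 + a_4 + 2 a_3 = 0  ->  30 a_6 = 10 a_5 - a_4 - 2 a_3 = 23/24  ->  a_6 = 23/720
Truncated series: y(x) = -1 - x - (1/2) x^2 + (1/6) x^3 + (7/24) x^4 + (19/120) x^5 + (23/720) x^6 + O(x^7).

a_0 = -1; a_1 = -1; a_2 = -1/2; a_3 = 1/6; a_4 = 7/24; a_5 = 19/120; a_6 = 23/720


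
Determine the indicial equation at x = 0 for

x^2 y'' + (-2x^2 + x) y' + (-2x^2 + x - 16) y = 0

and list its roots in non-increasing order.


Divide by x^2 to reach normal form y'' + P_1(x) y' + P_2(x) y = 0 with P_1(x) = -2 + 1/x and P_2(x) = -2 + 1/x - 16/x^2.
x = 0 is a singular point because the y'-coefficient -2 + 1/x has a pole at x = 0 and the y-coefficient -2 + 1/x - 16/x^2 has a pole at x = 0.
It is a regular singular point because x P_1(x) = p(x) = 1 - 2x and x^2 P_2(x) = q(x) = -2x^2 + x - 16 are polynomials, hence analytic at x = 0.
p(0) = 1,  q(0) = -16.
Indicial equation: r(r-1) + p(0) r + q(0) = 0, i.e. r^2 + (p(0) - 1) r + q(0) = 0, i.e. r^2 - 16 = 0.
Discriminant: (0)^2 - 4(-16) = 64, so r = (0 ± 8)/2.
Solving: r_1 = 4, r_2 = -4.

indicial: r^2 - 16 = 0; roots r_1 = 4, r_2 = -4


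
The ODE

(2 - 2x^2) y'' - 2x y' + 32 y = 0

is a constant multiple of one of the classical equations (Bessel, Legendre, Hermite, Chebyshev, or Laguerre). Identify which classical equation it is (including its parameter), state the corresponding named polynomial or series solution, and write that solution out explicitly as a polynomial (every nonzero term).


All three coefficients share the factor 2; dividing through by 2 gives  (1 - x^2) y'' - x y' + 16 y = 0.
This matches the Chebyshev equation (1 - x^2) y'' - x y' + n^2 y = 0 (note the -x y' term, not -2x y') with n^2 = 16, so n = 4; the polynomial solution is T_4(x).
With y = sum_k a_k x^k, matching x^k gives (k+2)(k+1) a_{k+2} = (k^2 - n^2) a_k = (k - 4)(k + 4) a_k. The right side vanishes at k = 4, so the series with the parity of 4 terminates at degree 4.
Standard normalization: leading coefficient of T_n is 2^(n-1), so a_4 = 2^3 = 8. Work downward with a_k = (k+1)(k+2) a_{k+2} / ((k - 4)(k + 4)):
  a_2 = (3)(4)(8) / ((2 - 4)(2 + 4)) = 96/(-12) = -8
  a_0 = (1)(2)(-8) / ((0 - 4)(0 + 4)) = -16/(-16) = 1
Hence T_4(x) = 8 x^4 - 8 x^2 + 1.

T_4(x); series = 8 x^4 - 8 x^2 + 1


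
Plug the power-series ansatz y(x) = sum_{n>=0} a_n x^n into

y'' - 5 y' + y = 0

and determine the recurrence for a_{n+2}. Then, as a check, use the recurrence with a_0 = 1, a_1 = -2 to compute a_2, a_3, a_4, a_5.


Substitute y = sum_n a_n x^n.
y''(x) has coefficient (n+2)(n+1) a_{n+2} at x^n;
-5 y'(x) has coefficient -5 (n+1) a_{n+1} at x^n;
y(x) has coefficient 1 a_n at x^n.
Matching x^n: (n+2)(n+1) a_{n+2} - 5 (n+1) a_{n+1} + 1 a_n = 0.
Thus a_{n+2} = [5 (n+1) a_{n+1} - 1 a_n] / ((n+1)(n+2)).

Check with a_0 = 1, a_1 = -2 (apply the recurrence for n = 0, 1, 2, 3): a_0 = 1, a_1 = -2, a_2 = -11/2, a_3 = -53/6, a_4 = -127/12, a_5 = -1217/120.

a_(n+2) = [5 (n+1) a_(n+1) - 1 a_n] / ((n+1)(n+2)); check: a_0 = 1, a_1 = -2, a_2 = -11/2, a_3 = -53/6, a_4 = -127/12, a_5 = -1217/120


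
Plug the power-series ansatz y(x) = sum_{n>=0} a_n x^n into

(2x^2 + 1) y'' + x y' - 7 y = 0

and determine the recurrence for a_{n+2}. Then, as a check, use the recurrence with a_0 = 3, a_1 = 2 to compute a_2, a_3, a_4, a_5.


Substitute y = sum_n a_n x^n.
(1 + 2 x^2) y'' contributes (n+2)(n+1) a_{n+2} + 2 n(n-1) a_n at x^n.
x y'(x) contributes n a_n at x^n.
-7 y(x) contributes -7 a_n at x^n.
Matching x^n: (n+2)(n+1) a_{n+2} + (2 n(n-1) + n - 7) a_n = 0.
Thus a_{n+2} = (-2 n(n-1) - n + 7) / ((n+1)(n+2)) * a_n.

Check with a_0 = 3, a_1 = 2 (apply the recurrence for n = 0, 1, 2, 3): a_0 = 3, a_1 = 2, a_2 = 21/2, a_3 = 2, a_4 = 7/8, a_5 = -4/5.

a_(n+2) = (-2 n(n-1) - n + 7) / ((n+1)(n+2)) * a_n; check: a_0 = 3, a_1 = 2, a_2 = 21/2, a_3 = 2, a_4 = 7/8, a_5 = -4/5


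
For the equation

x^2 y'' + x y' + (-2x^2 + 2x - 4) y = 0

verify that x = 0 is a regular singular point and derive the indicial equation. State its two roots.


Divide by x^2 to reach normal form y'' + P_1(x) y' + P_2(x) y = 0 with P_1(x) = 1/x and P_2(x) = -2 + 2/x - 4/x^2.
x = 0 is a singular point because the y'-coefficient 1/x has a pole at x = 0 and the y-coefficient -2 + 2/x - 4/x^2 has a pole at x = 0.
It is a regular singular point because x P_1(x) = p(x) = 1 and x^2 P_2(x) = q(x) = -2x^2 + 2x - 4 are polynomials, hence analytic at x = 0.
p(0) = 1,  q(0) = -4.
Indicial equation: r(r-1) + p(0) r + q(0) = 0, i.e. r^2 + (p(0) - 1) r + q(0) = 0, i.e. r^2 - 4 = 0.
Discriminant: (0)^2 - 4(-4) = 16, so r = (0 ± 4)/2.
Solving: r_1 = 2, r_2 = -2.

indicial: r^2 - 4 = 0; roots r_1 = 2, r_2 = -2


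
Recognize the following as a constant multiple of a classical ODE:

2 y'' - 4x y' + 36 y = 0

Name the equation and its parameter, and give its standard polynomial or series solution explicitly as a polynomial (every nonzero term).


All three coefficients share the factor 2; dividing through by 2 gives  y'' - 2x y' + 18 y = 0.
This matches the Hermite equation y'' - 2x y' + 2n y = 0 with 2n = 18, so n = 9; the polynomial solution is H_9(x).
With y = sum_k a_k x^k, matching x^k gives (k+2)(k+1) a_{k+2} = 2(k - n) a_k = 2(k - 9) a_k. The right side vanishes at k = 9, so the series with the parity of 9 terminates at degree 9.
Standard normalization: leading coefficient of H_n is 2^n, so a_9 = 2^9 = 512. Work downward with a_k = (k+1)(k+2) a_{k+2} / (2(k - n)):
  a_7 = (8)(9)(512) / (2(7 - 9)) = 36864/(-4) = -9216
  a_5 = (6)(7)(-9216) / (2(5 - 9)) = -387072/(-8) = 48384
  a_3 = (4)(5)(48384) / (2(3 - 9)) = 967680/(-12) = -80640
  a_1 = (2)(3)(-80640) / (2(1 - 9)) = -483840/(-16) = 30240
Hence H_9(x) = 512 x^9 - 9216 x^7 + 48384 x^5 - 80640 x^3 + 30240 x.

H_9(x); series = 512 x^9 - 9216 x^7 + 48384 x^5 - 80640 x^3 + 30240 x


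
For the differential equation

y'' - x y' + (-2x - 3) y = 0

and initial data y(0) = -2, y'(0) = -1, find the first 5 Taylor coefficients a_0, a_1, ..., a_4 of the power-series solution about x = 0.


Ansatz: y(x) = sum_{n>=0} a_n x^n, so y'(x) = sum_{n>=1} n a_n x^(n-1) and y''(x) = sum_{n>=2} n(n-1) a_n x^(n-2).
Substitute into P(x) y'' + Q(x) y' + R(x) y = 0 with P(x) = 1, Q(x) = -x, R(x) = -2x - 3, and match powers of x.
Initial conditions: a_0 = -2, a_1 = -1.
Setting the coefficient of each power of x to zero and solving order by order (substituting the coefficients already found):
  x^0: 2 a_2 - 3 a_0 = 0  ->  2 a_2 = 3 a_0 = -6  ->  a_2 = -3
  x^1: 6 a_3 - 4 a_1 - 2 a_0 = 0  ->  6 a_3 = 4 a_1 + 2 a_0 = -8  ->  a_3 = -4/3
  x^2: 12 a_4 - 5 a_2 - 2 a_1 = 0  ->  12 a_4 = 5 a_2 + 2 a_1 = -17  ->  a_4 = -17/12
Truncated series: y(x) = -2 - x - 3 x^2 - (4/3) x^3 - (17/12) x^4 + O(x^5).

a_0 = -2; a_1 = -1; a_2 = -3; a_3 = -4/3; a_4 = -17/12


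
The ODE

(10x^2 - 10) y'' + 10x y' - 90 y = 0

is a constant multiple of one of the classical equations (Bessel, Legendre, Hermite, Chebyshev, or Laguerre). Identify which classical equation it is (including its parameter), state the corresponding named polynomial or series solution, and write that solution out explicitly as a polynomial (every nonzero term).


All three coefficients share the factor -10; dividing through by -10 gives  (1 - x^2) y'' - x y' + 9 y = 0.
This matches the Chebyshev equation (1 - x^2) y'' - x y' + n^2 y = 0 (note the -x y' term, not -2x y') with n^2 = 9, so n = 3; the polynomial solution is T_3(x).
With y = sum_k a_k x^k, matching x^k gives (k+2)(k+1) a_{k+2} = (k^2 - n^2) a_k = (k - 3)(k + 3) a_k. The right side vanishes at k = 3, so the series with the parity of 3 terminates at degree 3.
Standard normalization: leading coefficient of T_n is 2^(n-1), so a_3 = 2^2 = 4. Work downward with a_k = (k+1)(k+2) a_{k+2} / ((k - 3)(k + 3)):
  a_1 = (2)(3)(4) / ((1 - 3)(1 + 3)) = 24/(-8) = -3
Hence T_3(x) = 4 x^3 - 3 x.

T_3(x); series = 4 x^3 - 3 x


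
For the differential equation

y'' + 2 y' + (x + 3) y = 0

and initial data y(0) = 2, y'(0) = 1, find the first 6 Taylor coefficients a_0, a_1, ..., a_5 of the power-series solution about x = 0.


Ansatz: y(x) = sum_{n>=0} a_n x^n, so y'(x) = sum_{n>=1} n a_n x^(n-1) and y''(x) = sum_{n>=2} n(n-1) a_n x^(n-2).
Substitute into P(x) y'' + Q(x) y' + R(x) y = 0 with P(x) = 1, Q(x) = 2, R(x) = x + 3, and match powers of x.
Initial conditions: a_0 = 2, a_1 = 1.
Setting the coefficient of each power of x to zero and solving order by order (substituting the coefficients already found):
  x^0: 2 a_2 + 2 a_1 + 3 a_0 = 0  ->  2 a_2 = -2 a_1 - 3 a_0 = -8  ->  a_2 = -4
  x^1: 6 a_3 + 4 a_2 + 3 a_1 + a_0 = 0  ->  6 a_3 = -4 a_2 - 3 a_1 - a_0 = 11  ->  a_3 = 11/6
  x^2: 12 a_4 + 6 a_3 + 3 a_2 + a_1 = 0  ->  12 a_4 = -6 a_3 - 3 a_2 - a_1 = 0  ->  a_4 = 0
  x^3: 20 a_5 + 8 a_4 + 3 a_3 + a_2 = 0  ->  20 a_5 = -8 a_4 - 3 a_3 - a_2 = -3/2  ->  a_5 = -3/40
Truncated series: y(x) = 2 + x - 4 x^2 + (11/6) x^3 - (3/40) x^5 + O(x^6).

a_0 = 2; a_1 = 1; a_2 = -4; a_3 = 11/6; a_4 = 0; a_5 = -3/40


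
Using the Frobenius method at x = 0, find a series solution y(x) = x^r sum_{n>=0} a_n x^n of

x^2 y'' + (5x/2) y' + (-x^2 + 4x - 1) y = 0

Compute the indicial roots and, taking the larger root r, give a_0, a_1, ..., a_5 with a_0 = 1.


Write in Frobenius form y'' + (p(x)/x) y' + (q(x)/x^2) y = 0:
  p(x) = 5/2,  q(x) = -x^2 + 4x - 1.
Indicial equation: r(r-1) + (5/2) r + (-1) = 0 -> roots r_1 = 1/2, r_2 = -2.
Take r = r_1 = 1/2. Let y(x) = x^r sum_{n>=0} a_n x^n with a_0 = 1.
Substitute y = x^r sum a_n x^n and match x^{r+n}. The recurrence is
  D(n) a_n + 4 a_{n-1} - 1 a_{n-2} = 0,  where D(n) = (r+n)(r+n-1) + (5/2)(r+n) + (-1).
  a_n = [-4 a_{n-1} + 1 a_{n-2}] / D(n).
Since the indicial polynomial factors as (r - r_1)(r - r_2), D(n) = (r_1 + n - r_1)(r_1 + n - r_2) = n(n + 5/2).
Evaluating step by step (a_0 = 1):
  n = 1: D(1) = 1(1 + 5/2) = 7/2; numerator = -4(1) = -4; a_1 = (-4)/(7/2) = -8/7
  n = 2: D(2) = 2(2 + 5/2) = 9; numerator = -4(-8/7) + 1(1) = 39/7; a_2 = (39/7)/(9) = 13/21
  n = 3: D(3) = 3(3 + 5/2) = 33/2; numerator = -4(13/21) + 1(-8/7) = -76/21; a_3 = (-76/21)/(33/2) = -152/693
  n = 4: D(4) = 4(4 + 5/2) = 26; numerator = -4(-152/693) + 1(13/21) = 1037/693; a_4 = (1037/693)/(26) = 1037/18018
  n = 5: D(5) = 5(5 + 5/2) = 75/2; numerator = -4(1037/18018) + 1(-152/693) = -450/1001; a_5 = (-450/1001)/(75/2) = -12/1001

r = 1/2; a_0 = 1; a_1 = -8/7; a_2 = 13/21; a_3 = -152/693; a_4 = 1037/18018; a_5 = -12/1001


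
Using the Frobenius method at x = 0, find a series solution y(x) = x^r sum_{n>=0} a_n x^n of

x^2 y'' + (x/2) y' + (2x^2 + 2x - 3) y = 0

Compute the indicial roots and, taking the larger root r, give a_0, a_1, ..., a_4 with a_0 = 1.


Write in Frobenius form y'' + (p(x)/x) y' + (q(x)/x^2) y = 0:
  p(x) = 1/2,  q(x) = 2x^2 + 2x - 3.
Indicial equation: r(r-1) + (1/2) r + (-3) = 0 -> roots r_1 = 2, r_2 = -3/2.
Take r = r_1 = 2. Let y(x) = x^r sum_{n>=0} a_n x^n with a_0 = 1.
Substitute y = x^r sum a_n x^n and match x^{r+n}. The recurrence is
  D(n) a_n + 2 a_{n-1} + 2 a_{n-2} = 0,  where D(n) = (r+n)(r+n-1) + (1/2)(r+n) + (-3).
  a_n = [-2 a_{n-1} - 2 a_{n-2}] / D(n).
Since the indicial polynomial factors as (r - r_1)(r - r_2), D(n) = (r_1 + n - r_1)(r_1 + n - r_2) = n(n + 7/2).
Evaluating step by step (a_0 = 1):
  n = 1: D(1) = 1(1 + 7/2) = 9/2; numerator = -2(1) = -2; a_1 = (-2)/(9/2) = -4/9
  n = 2: D(2) = 2(2 + 7/2) = 11; numerator = -2(-4/9) - 2(1) = -10/9; a_2 = (-10/9)/(11) = -10/99
  n = 3: D(3) = 3(3 + 7/2) = 39/2; numerator = -2(-10/99) - 2(-4/9) = 12/11; a_3 = (12/11)/(39/2) = 8/143
  n = 4: D(4) = 4(4 + 7/2) = 30; numerator = -2(8/143) - 2(-10/99) = 116/1287; a_4 = (116/1287)/(30) = 58/19305

r = 2; a_0 = 1; a_1 = -4/9; a_2 = -10/99; a_3 = 8/143; a_4 = 58/19305


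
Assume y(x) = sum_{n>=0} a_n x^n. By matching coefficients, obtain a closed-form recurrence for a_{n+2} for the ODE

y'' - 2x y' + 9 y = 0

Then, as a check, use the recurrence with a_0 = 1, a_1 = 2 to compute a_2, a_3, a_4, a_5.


Substitute y = sum_n a_n x^n.
y''(x) has coefficient (n+2)(n+1) a_{n+2} at x^n;
-2 x y'(x) has coefficient -2 n a_n at x^n (shift);
9 y(x) has coefficient 9 a_n at x^n.
Matching x^n: (n+2)(n+1) a_{n+2} + (-2n + 9) a_n = 0.
Thus a_{n+2} = (2n - 9) / ((n+1)(n+2)) * a_n.

Check with a_0 = 1, a_1 = 2 (apply the recurrence for n = 0, 1, 2, 3): a_0 = 1, a_1 = 2, a_2 = -9/2, a_3 = -7/3, a_4 = 15/8, a_5 = 7/20.

a_(n+2) = (2n - 9) / ((n+1)(n+2)) * a_n; check: a_0 = 1, a_1 = 2, a_2 = -9/2, a_3 = -7/3, a_4 = 15/8, a_5 = 7/20


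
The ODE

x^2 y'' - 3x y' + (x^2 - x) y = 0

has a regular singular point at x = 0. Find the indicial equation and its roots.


Divide by x^2 to reach normal form y'' + P_1(x) y' + P_2(x) y = 0 with P_1(x) = -3/x and P_2(x) = 1 - 1/x.
x = 0 is a singular point because the y'-coefficient -3/x has a pole at x = 0 and the y-coefficient 1 - 1/x has a pole at x = 0.
It is a regular singular point because x P_1(x) = p(x) = -3 and x^2 P_2(x) = q(x) = x^2 - x are polynomials, hence analytic at x = 0.
p(0) = -3,  q(0) = 0.
Indicial equation: r(r-1) + p(0) r + q(0) = 0, i.e. r^2 + (p(0) - 1) r + q(0) = 0, i.e. r^2 - 4 r = 0.
Discriminant: (-4)^2 - 4(0) = 16, so r = (4 ± 4)/2.
Solving: r_1 = 4, r_2 = 0.

indicial: r^2 - 4 r = 0; roots r_1 = 4, r_2 = 0
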